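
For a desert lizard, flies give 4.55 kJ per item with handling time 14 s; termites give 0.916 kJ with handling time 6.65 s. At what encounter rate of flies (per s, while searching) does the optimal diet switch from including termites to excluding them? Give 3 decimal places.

0.053 per s

Drop termites once their profitability E₂/h₂ falls below the rate achievable on flies alone: E₂/h₂ = λE₁/(1 + λh₁).
Solve for λ: λE₁h₂ = E₂(1 + λh₁) → λ(E₁h₂ − E₂h₁) = E₂ → λ = E₂/(E₁h₂ − E₂h₁).
λ = 0.916/(4.55×6.65 − 0.916×14) = 0.916/17.43 = 0.05254 per s.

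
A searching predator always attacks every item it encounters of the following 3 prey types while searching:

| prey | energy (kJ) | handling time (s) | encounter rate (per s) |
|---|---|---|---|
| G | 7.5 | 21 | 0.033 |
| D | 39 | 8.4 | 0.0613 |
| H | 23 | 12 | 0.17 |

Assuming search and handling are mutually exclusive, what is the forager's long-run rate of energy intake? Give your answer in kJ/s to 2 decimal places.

1.54 kJ/s

R = Σλ_iE_i / (1 + Σλ_ih_i)
Numerator: 0.033×7.5 + 0.0613×39 + 0.17×23 = 6.548
Denominator: 1 + 0.033×21 + 0.0613×8.4 + 0.17×12 = 4.248
R = 6.548/4.248 = 1.542 kJ/s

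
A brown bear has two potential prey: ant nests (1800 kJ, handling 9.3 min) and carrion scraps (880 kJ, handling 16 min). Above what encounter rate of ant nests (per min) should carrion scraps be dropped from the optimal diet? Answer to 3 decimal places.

The zero-one rule: include carrion scraps iff E₂/h₂ > λE₁/(1+λh₁). Equality gives the switch point.
λE₁h₂ = E₂ + λE₂h₁ ⇒ λ = E₂/(E₁h₂ − E₂h₁) = 880/(2.88e+04 − 8184) = 0.04269 per min.

0.043 per min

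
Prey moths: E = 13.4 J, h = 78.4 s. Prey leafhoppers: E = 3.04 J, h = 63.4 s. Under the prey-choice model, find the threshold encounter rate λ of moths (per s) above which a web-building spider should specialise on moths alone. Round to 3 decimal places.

The zero-one rule: include leafhoppers iff E₂/h₂ > λE₁/(1+λh₁). Equality gives the switch point.
λE₁h₂ = E₂ + λE₂h₁ ⇒ λ = E₂/(E₁h₂ − E₂h₁) = 3.04/(849.6 − 238.3) = 0.004974 per s.

0.005 per s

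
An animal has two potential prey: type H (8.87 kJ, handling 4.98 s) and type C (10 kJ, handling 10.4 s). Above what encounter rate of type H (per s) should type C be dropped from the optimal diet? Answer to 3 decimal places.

0.236 per s

At the threshold, the rate on type H alone equals the profitability of type C: λ·8.87/(1 + λ·4.98) = 10/10.4 = 0.9615.
Rearranging, λ(8.87 − 0.9615×4.98) = 0.9615, so λ = 0.9615/4.082 = 0.2356 per s.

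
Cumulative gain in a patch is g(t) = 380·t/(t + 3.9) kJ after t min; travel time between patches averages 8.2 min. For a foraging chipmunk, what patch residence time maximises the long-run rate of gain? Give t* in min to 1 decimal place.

Optimal t* satisfies g'(t*) = g(t*)/(T + t*).
g'(t) = 380·3.9/(t + 3.9)². Setting 380·3.9/(t+3.9)² = 380t/[(t+3.9)(8.2+t)] gives 3.9(8.2+t) = t(t+3.9), so t² = 3.9×8.2 = 31.98.
t* = √31.98 = 5.655 min.

5.7 min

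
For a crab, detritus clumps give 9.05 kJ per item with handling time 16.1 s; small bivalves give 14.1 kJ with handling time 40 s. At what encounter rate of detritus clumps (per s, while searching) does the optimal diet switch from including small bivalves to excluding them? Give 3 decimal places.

The zero-one rule: include small bivalves iff E₂/h₂ > λE₁/(1+λh₁). Equality gives the switch point.
λE₁h₂ = E₂ + λE₂h₁ ⇒ λ = E₂/(E₁h₂ − E₂h₁) = 14.1/(362 − 227) = 0.1045 per s.

0.104 per s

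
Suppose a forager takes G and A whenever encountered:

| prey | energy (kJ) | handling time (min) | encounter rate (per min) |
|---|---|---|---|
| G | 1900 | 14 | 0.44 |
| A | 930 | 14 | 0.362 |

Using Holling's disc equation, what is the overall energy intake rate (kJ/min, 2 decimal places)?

Energy encountered per unit search time: 0.44×1900 + 0.362×930 = 1173 kJ/min.
Handling time per unit search time: 0.44×14 + 0.362×14 = 11.23.
Rate = 1173/(1 + 11.23) = 95.9 kJ/min.

95.90 kJ/min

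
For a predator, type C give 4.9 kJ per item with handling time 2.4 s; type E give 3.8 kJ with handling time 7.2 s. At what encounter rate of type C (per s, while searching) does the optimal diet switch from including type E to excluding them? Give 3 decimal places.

The zero-one rule: include type E iff E₂/h₂ > λE₁/(1+λh₁). Equality gives the switch point.
λE₁h₂ = E₂ + λE₂h₁ ⇒ λ = E₂/(E₁h₂ − E₂h₁) = 3.8/(35.28 − 9.12) = 0.1453 per s.

0.145 per s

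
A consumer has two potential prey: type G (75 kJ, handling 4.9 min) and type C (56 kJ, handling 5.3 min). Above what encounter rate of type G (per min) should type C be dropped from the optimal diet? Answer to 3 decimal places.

Drop type C once their profitability E₂/h₂ falls below the rate achievable on type G alone: E₂/h₂ = λE₁/(1 + λh₁).
Solve for λ: λE₁h₂ = E₂(1 + λh₁) → λ(E₁h₂ − E₂h₁) = E₂ → λ = E₂/(E₁h₂ − E₂h₁).
λ = 56/(75×5.3 − 56×4.9) = 56/123.1 = 0.4549 per min.

0.455 per min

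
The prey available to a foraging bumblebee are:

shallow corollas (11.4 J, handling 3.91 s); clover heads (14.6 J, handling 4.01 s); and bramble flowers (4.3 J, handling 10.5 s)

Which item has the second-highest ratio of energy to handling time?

shallow corollas

In descending order of E/h:
clover heads: 14.6/4.01 = 3.64 J/s
shallow corollas: 11.4/3.91 = 2.92 J/s
bramble flowers: 4.3/10.5 = 0.41 J/s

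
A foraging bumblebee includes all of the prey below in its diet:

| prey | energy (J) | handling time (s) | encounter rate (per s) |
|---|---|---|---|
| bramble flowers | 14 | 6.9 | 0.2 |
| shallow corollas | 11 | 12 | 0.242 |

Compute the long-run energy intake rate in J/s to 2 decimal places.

R = Σλ_iE_i / (1 + Σλ_ih_i)
Numerator: 0.2×14 + 0.242×11 = 5.462
Denominator: 1 + 0.2×6.9 + 0.242×12 = 5.284
R = 5.462/5.284 = 1.034 J/s

1.03 J/s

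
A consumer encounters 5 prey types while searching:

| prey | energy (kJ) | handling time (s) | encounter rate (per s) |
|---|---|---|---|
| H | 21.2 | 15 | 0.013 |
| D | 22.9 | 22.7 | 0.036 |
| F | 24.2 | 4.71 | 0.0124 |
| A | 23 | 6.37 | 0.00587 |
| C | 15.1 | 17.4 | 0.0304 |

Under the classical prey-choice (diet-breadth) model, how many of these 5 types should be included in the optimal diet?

E/h in descending order: F 5.14, A 3.61, H 1.41, D 1.01, C 0.868 kJ/s. The optimal diet is the largest prefix of this list for which every included type satisfies E_i/h_i > R on the types above it.
Rate on top 1: 0.2835. A: 3.61 > 0.2835 → include.
Rate on top 2: 0.3971. H: 1.41 > 0.3971 → include.
Rate on top 3: 0.5506. D: 1.01 > 0.5506 → include.
Rate on top 4: 0.7282. C: 0.868 > 0.7282 → include.
Optimal diet: F, A, H, D, C — 5 of 5 types.

5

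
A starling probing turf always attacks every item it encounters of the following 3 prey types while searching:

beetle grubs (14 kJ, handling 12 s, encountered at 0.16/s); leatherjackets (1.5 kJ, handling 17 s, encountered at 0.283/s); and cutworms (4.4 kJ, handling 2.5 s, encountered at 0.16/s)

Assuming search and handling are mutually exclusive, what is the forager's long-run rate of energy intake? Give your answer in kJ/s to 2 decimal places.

0.41 kJ/s

Energy encountered per unit search time: 0.16×14 + 0.283×1.5 + 0.16×4.4 = 3.369 kJ/s.
Handling time per unit search time: 0.16×12 + 0.283×17 + 0.16×2.5 = 7.131.
Rate = 3.369/(1 + 7.131) = 0.4143 kJ/s.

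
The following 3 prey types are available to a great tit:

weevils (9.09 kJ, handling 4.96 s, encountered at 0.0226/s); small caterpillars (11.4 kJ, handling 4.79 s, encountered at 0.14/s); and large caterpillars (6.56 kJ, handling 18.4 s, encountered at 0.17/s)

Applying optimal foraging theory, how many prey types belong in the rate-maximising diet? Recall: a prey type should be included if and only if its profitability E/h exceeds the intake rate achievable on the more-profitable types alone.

E/h in descending order: small caterpillars 2.38, weevils 1.83, large caterpillars 0.357 kJ/s. The optimal diet is the largest prefix of this list for which every included type satisfies E_i/h_i > R on the types above it.
Rate on top 1: 0.9553. weevils: 1.83 > 0.9553 → include.
Rate on top 2: 1.011. large caterpillars: 0.357 < 1.011 → exclude; stop.
Optimal diet: small caterpillars, weevils — 2 of 3 types.

2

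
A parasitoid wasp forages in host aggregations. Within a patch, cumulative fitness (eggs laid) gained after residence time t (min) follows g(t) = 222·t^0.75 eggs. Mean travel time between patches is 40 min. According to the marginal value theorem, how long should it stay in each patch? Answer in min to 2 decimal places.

120.00 min

Optimal t* satisfies g'(t*) = g(t*)/(T + t*).
g'(t) = 0.75·222·t^-0.25. Setting 0.75·222·t^-0.25 = 222·t^0.75/(40+t) gives 0.75(40+t) = t, so 0.25·t = 0.75×40.
t* = 0.75×40/0.25 = 120 min.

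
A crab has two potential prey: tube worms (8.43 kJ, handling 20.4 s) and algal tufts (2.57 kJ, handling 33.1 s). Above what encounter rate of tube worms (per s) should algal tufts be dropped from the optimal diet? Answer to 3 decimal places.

0.011 per s

The zero-one rule: include algal tufts iff E₂/h₂ > λE₁/(1+λh₁). Equality gives the switch point.
λE₁h₂ = E₂ + λE₂h₁ ⇒ λ = E₂/(E₁h₂ − E₂h₁) = 2.57/(279 − 52.43) = 0.01134 per s.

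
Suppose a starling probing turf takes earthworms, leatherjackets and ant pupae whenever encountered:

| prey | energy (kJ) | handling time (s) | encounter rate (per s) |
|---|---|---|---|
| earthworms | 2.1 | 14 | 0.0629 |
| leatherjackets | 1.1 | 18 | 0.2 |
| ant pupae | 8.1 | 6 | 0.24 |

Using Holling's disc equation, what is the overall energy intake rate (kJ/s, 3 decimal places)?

0.332 kJ/s

R = (0.0629×2.1 + 0.2×1.1 + 0.24×8.1) / (1 + 0.0629×14 + 0.2×18 + 0.24×6) = 2.296/6.921 = 0.3318 kJ/s.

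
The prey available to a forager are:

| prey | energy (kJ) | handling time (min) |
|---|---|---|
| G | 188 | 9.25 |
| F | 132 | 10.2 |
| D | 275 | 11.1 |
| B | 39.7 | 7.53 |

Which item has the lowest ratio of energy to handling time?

In descending order of E/h:
D: 275/11.1 = 24.8 kJ/min
G: 188/9.25 = 20.3 kJ/min
F: 132/10.2 = 12.9 kJ/min
B: 39.7/7.53 = 5.27 kJ/min

B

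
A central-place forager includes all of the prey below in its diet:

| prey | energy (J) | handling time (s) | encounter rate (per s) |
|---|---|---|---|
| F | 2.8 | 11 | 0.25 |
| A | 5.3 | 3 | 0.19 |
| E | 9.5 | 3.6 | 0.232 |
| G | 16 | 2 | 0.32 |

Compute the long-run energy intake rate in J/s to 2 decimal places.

1.56 J/s

R = Σλ_iE_i / (1 + Σλ_ih_i)
Numerator: 0.25×2.8 + 0.19×5.3 + 0.232×9.5 + 0.32×16 = 9.031
Denominator: 1 + 0.25×11 + 0.19×3 + 0.232×3.6 + 0.32×2 = 5.795
R = 9.031/5.795 = 1.558 J/s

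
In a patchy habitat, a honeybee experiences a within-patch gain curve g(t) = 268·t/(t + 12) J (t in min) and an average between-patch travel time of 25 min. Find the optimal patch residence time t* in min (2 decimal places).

Optimal t* satisfies g'(t*) = g(t*)/(T + t*).
g'(t) = 268·12/(t + 12)². Setting 268·12/(t+12)² = 268t/[(t+12)(25+t)] gives 12(25+t) = t(t+12), so t² = 12×25 = 300.
t* = √300 = 17.32 min.

17.32 min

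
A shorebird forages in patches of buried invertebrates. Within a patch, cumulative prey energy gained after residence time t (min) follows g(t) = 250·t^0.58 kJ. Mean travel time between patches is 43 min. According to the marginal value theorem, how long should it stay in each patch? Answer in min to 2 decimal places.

Optimal t* satisfies g'(t*) = g(t*)/(T + t*).
g'(t) = 0.58·250·t^-0.42. Setting 0.58·250·t^-0.42 = 250·t^0.58/(43+t) gives 0.58(43+t) = t, so 0.42·t = 0.58×43.
t* = 0.58×43/0.42 = 59.38 min.

59.38 min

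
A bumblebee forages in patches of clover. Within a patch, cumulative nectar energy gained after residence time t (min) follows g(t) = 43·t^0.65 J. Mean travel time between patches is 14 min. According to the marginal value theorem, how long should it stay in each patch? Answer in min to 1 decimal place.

Optimal t* satisfies g'(t*) = g(t*)/(T + t*).
g'(t) = 0.65·43·t^-0.35. Setting 0.65·43·t^-0.35 = 43·t^0.65/(14+t) gives 0.65(14+t) = t, so 0.35·t = 0.65×14.
t* = 0.65×14/0.35 = 26 min.

26.0 min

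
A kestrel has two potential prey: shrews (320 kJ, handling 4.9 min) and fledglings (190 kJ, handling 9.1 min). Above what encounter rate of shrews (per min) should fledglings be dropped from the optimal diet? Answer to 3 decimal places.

The zero-one rule: include fledglings iff E₂/h₂ > λE₁/(1+λh₁). Equality gives the switch point.
λE₁h₂ = E₂ + λE₂h₁ ⇒ λ = E₂/(E₁h₂ − E₂h₁) = 190/(2912 − 931) = 0.09591 per min.

0.096 per min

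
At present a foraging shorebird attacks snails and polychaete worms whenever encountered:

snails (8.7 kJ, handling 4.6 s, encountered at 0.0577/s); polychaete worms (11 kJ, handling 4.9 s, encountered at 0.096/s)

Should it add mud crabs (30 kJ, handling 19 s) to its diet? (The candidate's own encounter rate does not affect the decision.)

Yes

On snails and polychaete worms alone, R = ΣλE/(1+Σλh) = 1.558/1.736 = 0.8976 kJ/s.
Profitability of mud crabs: 30/19 = 1.579 kJ/s.
1.579 > 0.8976, so adding mud crabs raises the average — include it.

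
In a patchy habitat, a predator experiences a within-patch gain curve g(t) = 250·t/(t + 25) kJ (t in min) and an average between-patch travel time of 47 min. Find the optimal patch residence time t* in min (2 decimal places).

34.28 min

Optimal t* satisfies g'(t*) = g(t*)/(T + t*).
g'(t) = 250·25/(t + 25)². Setting 250·25/(t+25)² = 250t/[(t+25)(47+t)] gives 25(47+t) = t(t+25), so t² = 25×47 = 1175.
t* = √1175 = 34.28 min.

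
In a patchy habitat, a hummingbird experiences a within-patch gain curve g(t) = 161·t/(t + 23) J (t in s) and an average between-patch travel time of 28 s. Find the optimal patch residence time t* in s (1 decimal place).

Optimal t* satisfies g'(t*) = g(t*)/(T + t*).
g'(t) = 161·23/(t + 23)². Setting 161·23/(t+23)² = 161t/[(t+23)(28+t)] gives 23(28+t) = t(t+23), so t² = 23×28 = 644.
t* = √644 = 25.38 s.

25.4 s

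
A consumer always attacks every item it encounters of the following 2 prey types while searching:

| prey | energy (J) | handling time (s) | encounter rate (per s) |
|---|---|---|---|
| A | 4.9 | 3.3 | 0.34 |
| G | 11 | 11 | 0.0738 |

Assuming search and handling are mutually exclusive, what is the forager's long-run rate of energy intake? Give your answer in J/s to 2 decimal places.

Energy encountered per unit search time: 0.34×4.9 + 0.0738×11 = 2.478 J/s.
Handling time per unit search time: 0.34×3.3 + 0.0738×11 = 1.934.
Rate = 2.478/(1 + 1.934) = 0.8446 J/s.

0.84 J/s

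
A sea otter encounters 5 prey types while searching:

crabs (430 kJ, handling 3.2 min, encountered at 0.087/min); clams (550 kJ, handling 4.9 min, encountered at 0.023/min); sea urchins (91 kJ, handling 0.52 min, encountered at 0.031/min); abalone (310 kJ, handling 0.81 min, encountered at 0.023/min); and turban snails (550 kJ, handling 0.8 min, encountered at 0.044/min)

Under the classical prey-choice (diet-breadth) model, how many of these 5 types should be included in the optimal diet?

5

Rank by E/h (kJ/min): turban snails 688, abalone 383, sea urchins 175, crabs 134, clams 112. Include each in turn until the next type's E/h falls below the running intake rate.
Rate on top 1: 23.38. abalone: 383 > 23.38 → include.
Rate on top 2: 29.73. sea urchins: 175 > 29.73 → include.
Rate on top 3: 31.92. crabs: 134 > 31.92 → include.
Rate on top 4: 53.07. clams: 112 > 53.07 → include.
Optimal diet: turban snails, abalone, sea urchins, crabs, clams — 5 of 5 types.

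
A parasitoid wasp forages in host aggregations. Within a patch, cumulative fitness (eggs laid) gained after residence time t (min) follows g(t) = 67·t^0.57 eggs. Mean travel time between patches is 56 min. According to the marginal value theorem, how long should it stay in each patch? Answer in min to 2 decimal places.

74.23 min

By the marginal value theorem, leave when the instantaneous gain rate g'(t) equals the habitat-wide average g(t)/(T + t).
g'(t) = 0.57·67·t^-0.43. Setting 0.57·67·t^-0.43 = 67·t^0.57/(56+t) gives 0.57(56+t) = t, so 0.43·t = 0.57×56.
t* = 0.57×56/0.43 = 74.23 min.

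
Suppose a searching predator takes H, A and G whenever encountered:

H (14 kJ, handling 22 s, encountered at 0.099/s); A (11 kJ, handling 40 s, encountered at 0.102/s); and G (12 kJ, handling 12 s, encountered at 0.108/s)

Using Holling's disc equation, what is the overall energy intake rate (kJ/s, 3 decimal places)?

Energy encountered per unit search time: 0.099×14 + 0.102×11 + 0.108×12 = 3.804 kJ/s.
Handling time per unit search time: 0.099×22 + 0.102×40 + 0.108×12 = 7.554.
Rate = 3.804/(1 + 7.554) = 0.4447 kJ/s.

0.445 kJ/s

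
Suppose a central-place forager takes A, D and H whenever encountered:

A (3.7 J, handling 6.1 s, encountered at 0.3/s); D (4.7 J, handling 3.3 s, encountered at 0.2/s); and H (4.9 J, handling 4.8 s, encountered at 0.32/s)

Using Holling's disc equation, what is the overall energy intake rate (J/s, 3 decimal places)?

0.720 J/s

R = Σλ_iE_i / (1 + Σλ_ih_i)
Numerator: 0.3×3.7 + 0.2×4.7 + 0.32×4.9 = 3.618
Denominator: 1 + 0.3×6.1 + 0.2×3.3 + 0.32×4.8 = 5.026
R = 3.618/5.026 = 0.7199 J/s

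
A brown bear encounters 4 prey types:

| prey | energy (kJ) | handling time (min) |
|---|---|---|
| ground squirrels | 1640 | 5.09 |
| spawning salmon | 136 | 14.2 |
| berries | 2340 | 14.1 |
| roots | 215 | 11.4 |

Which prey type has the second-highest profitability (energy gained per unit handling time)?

berries

In descending order of E/h:
ground squirrels: 1640/5.09 = 322 kJ/min
berries: 2340/14.1 = 166 kJ/min
roots: 215/11.4 = 18.9 kJ/min
spawning salmon: 136/14.2 = 9.58 kJ/min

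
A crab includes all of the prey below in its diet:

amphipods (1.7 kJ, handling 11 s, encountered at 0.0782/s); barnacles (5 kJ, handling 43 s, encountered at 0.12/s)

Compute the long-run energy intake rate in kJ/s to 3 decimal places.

Energy encountered per unit search time: 0.0782×1.7 + 0.12×5 = 0.7329 kJ/s.
Handling time per unit search time: 0.0782×11 + 0.12×43 = 6.02.
Rate = 0.7329/(1 + 6.02) = 0.1044 kJ/s.

0.104 kJ/s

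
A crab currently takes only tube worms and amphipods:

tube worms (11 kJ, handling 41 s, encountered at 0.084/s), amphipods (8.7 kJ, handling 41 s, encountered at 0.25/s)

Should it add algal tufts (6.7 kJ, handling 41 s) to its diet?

Current rate: (0.084×11 + 0.25×8.7)/(1 + 0.084×41 + 0.25×41) = 0.2109 kJ/s.
algal tufts: E/h = 6.7/41 = 0.1634 kJ/s.
0.1634 < 0.2109, so adding algal tufts would lower the average — exclude it.

No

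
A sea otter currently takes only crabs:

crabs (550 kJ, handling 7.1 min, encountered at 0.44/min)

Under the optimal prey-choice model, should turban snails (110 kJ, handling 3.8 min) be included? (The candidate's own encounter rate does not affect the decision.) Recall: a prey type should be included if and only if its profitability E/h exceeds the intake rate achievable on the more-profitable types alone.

No

On crabs alone, R = ΣλE/(1+Σλh) = 242/4.124 = 58.68 kJ/min.
Profitability of turban snails: 110/3.8 = 28.95 kJ/min.
28.95 < 58.68, so adding turban snails would lower the average — exclude it.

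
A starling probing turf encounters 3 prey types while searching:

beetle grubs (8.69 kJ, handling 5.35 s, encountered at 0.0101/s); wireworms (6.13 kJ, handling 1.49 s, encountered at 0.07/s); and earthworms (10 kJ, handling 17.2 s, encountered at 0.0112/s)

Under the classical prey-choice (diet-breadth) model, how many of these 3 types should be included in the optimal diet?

Rank by E/h (kJ/s): wireworms 4.11, beetle grubs 1.62, earthworms 0.581. Include each in turn until the next type's E/h falls below the running intake rate.
Rate on top 1: 0.3886. beetle grubs: 1.62 > 0.3886 → include.
Rate on top 2: 0.4462. earthworms: 0.581 > 0.4462 → include.
Optimal diet: wireworms, beetle grubs, earthworms — 3 of 3 types.

3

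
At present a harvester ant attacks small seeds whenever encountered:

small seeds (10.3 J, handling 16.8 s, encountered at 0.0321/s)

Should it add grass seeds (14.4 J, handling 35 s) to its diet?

Yes

Intake rate on the current diet: R = (0.0321×10.3) / (1 + 0.0321×16.8) = 0.3306/1.539 = 0.2148 J/s.
Profitability of grass seeds: 14.4/35 = 0.4114 J/s.
Since 0.4114 > R, including grass seeds increases the long-run rate.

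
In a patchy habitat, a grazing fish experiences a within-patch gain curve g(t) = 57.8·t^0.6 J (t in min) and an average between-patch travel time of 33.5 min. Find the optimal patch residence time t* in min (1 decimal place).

50.2 min

By the marginal value theorem, leave when the instantaneous gain rate g'(t) equals the habitat-wide average g(t)/(T + t).
g'(t) = 0.6·57.8·t^-0.4. Setting 0.6·57.8·t^-0.4 = 57.8·t^0.6/(33.5+t) gives 0.6(33.5+t) = t, so 0.40·t = 0.6×33.5.
t* = 0.6×33.5/0.40 = 50.25 min.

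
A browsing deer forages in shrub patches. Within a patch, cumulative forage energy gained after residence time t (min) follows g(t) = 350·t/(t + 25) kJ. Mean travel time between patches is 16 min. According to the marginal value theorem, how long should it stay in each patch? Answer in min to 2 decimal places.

20.00 min

By the marginal value theorem, leave when the instantaneous gain rate g'(t) equals the habitat-wide average g(t)/(T + t).
g'(t) = 350·25/(t + 25)². Setting 350·25/(t+25)² = 350t/[(t+25)(16+t)] gives 25(16+t) = t(t+25), so t² = 25×16 = 400.
t* = √400 = 20 min.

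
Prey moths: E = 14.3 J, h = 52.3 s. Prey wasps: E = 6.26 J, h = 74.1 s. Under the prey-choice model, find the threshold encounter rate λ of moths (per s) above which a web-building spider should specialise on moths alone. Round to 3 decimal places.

0.009 per s

At the threshold, the rate on moths alone equals the profitability of wasps: λ·14.3/(1 + λ·52.3) = 6.26/74.1 = 0.08448.
Rearranging, λ(14.3 − 0.08448×52.3) = 0.08448, so λ = 0.08448/9.882 = 0.008549 per s.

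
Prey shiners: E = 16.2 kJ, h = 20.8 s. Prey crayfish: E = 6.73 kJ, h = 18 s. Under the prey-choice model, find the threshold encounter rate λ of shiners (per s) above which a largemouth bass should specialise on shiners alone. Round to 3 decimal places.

At the threshold, the rate on shiners alone equals the profitability of crayfish: λ·16.2/(1 + λ·20.8) = 6.73/18 = 0.3739.
Rearranging, λ(16.2 − 0.3739×20.8) = 0.3739, so λ = 0.3739/8.423 = 0.04439 per s.

0.044 per s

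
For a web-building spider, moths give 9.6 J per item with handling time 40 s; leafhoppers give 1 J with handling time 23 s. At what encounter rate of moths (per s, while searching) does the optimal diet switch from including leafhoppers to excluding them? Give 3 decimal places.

At the threshold, the rate on moths alone equals the profitability of leafhoppers: λ·9.6/(1 + λ·40) = 1/23 = 0.04348.
Rearranging, λ(9.6 − 0.04348×40) = 0.04348, so λ = 0.04348/7.861 = 0.005531 per s.

0.006 per s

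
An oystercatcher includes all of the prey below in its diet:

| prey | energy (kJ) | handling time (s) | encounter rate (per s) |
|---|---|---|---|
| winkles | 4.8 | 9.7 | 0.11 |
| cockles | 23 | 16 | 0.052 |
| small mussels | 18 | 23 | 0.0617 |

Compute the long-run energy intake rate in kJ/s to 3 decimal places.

R = (0.11×4.8 + 0.052×23 + 0.0617×18) / (1 + 0.11×9.7 + 0.052×16 + 0.0617×23) = 2.835/4.318 = 0.6564 kJ/s.

0.656 kJ/s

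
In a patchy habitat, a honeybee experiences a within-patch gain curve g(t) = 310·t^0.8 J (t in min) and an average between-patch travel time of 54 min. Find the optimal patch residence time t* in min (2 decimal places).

216.00 min

Maximise g(t)/(T+t): set derivative to zero → g'(t)(T+t) = g(t).
g'(t) = 0.8·310·t^-0.2. Setting 0.8·310·t^-0.2 = 310·t^0.8/(54+t) gives 0.8(54+t) = t, so 0.20·t = 0.8×54.
t* = 0.8×54/0.20 = 216 min.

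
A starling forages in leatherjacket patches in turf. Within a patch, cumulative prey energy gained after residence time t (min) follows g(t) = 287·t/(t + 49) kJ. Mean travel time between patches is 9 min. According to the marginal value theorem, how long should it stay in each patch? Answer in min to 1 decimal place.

21.0 min

Maximise g(t)/(T+t): set derivative to zero → g'(t)(T+t) = g(t).
g'(t) = 287·49/(t + 49)². Setting 287·49/(t+49)² = 287t/[(t+49)(9+t)] gives 49(9+t) = t(t+49), so t² = 49×9 = 441.
t* = √441 = 21 min.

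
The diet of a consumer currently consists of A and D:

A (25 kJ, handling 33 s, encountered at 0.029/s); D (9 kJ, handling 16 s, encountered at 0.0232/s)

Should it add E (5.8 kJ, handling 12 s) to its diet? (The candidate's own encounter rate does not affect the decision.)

Yes

On A and D alone, R = ΣλE/(1+Σλh) = 0.9338/2.328 = 0.4011 kJ/s.
Profitability of E: 5.8/12 = 0.4833 kJ/s.
0.4833 > 0.4011, so adding E raises the average — include it.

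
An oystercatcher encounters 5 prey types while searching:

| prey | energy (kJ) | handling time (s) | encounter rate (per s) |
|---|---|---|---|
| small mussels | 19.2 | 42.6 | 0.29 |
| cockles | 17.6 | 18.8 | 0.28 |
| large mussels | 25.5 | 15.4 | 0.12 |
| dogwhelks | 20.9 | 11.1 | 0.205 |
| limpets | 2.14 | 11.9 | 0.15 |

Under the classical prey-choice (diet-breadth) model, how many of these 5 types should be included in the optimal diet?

2

Rank by E/h (kJ/s): dogwhelks 1.88, large mussels 1.66, cockles 0.936, small mussels 0.451, limpets 0.18. Include each in turn until the next type's E/h falls below the running intake rate.
Rate on top 1: 1.308. large mussels: 1.66 > 1.308 → include.
Rate on top 2: 1.433. cockles: 0.936 < 1.433 → exclude; stop.
Optimal diet: dogwhelks, large mussels — 2 of 5 types.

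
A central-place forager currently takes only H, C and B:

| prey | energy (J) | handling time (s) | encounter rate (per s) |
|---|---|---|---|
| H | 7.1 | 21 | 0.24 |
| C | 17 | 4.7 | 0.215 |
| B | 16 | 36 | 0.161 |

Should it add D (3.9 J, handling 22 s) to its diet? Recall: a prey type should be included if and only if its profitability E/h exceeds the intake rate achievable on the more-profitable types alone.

No

Current rate: (0.24×7.1 + 0.215×17 + 0.161×16)/(1 + 0.24×21 + 0.215×4.7 + 0.161×36) = 0.6177 J/s.
D: E/h = 3.9/22 = 0.1773 J/s.
Since 0.1773 < R, time spent handling D is better spent searching.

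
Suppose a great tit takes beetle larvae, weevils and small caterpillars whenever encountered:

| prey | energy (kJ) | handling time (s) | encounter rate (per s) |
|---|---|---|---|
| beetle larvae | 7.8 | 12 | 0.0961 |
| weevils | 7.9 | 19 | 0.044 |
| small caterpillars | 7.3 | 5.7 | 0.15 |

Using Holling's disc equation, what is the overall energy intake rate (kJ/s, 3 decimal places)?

R = Σλ_iE_i / (1 + Σλ_ih_i)
Numerator: 0.0961×7.8 + 0.044×7.9 + 0.15×7.3 = 2.192
Denominator: 1 + 0.0961×12 + 0.044×19 + 0.15×5.7 = 3.844
R = 2.192/3.844 = 0.5703 kJ/s

0.570 kJ/s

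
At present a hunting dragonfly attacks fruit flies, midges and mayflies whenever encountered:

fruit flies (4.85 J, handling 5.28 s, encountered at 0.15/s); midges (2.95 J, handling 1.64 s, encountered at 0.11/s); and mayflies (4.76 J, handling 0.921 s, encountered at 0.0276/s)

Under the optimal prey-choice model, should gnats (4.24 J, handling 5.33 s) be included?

Yes

On fruit flies, midges and mayflies alone, R = ΣλE/(1+Σλh) = 1.183/1.998 = 0.5923 J/s.
gnats: E/h = 4.24/5.33 = 0.7955 J/s.
0.7955 > 0.5923, so adding gnats raises the average — include it.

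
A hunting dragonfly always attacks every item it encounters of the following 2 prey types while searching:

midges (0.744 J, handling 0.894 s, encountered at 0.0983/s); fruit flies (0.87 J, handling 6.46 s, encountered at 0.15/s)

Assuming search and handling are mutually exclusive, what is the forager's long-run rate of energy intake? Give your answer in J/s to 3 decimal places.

0.099 J/s

R = (0.0983×0.744 + 0.15×0.87) / (1 + 0.0983×0.894 + 0.15×6.46) = 0.2036/2.057 = 0.099 J/s.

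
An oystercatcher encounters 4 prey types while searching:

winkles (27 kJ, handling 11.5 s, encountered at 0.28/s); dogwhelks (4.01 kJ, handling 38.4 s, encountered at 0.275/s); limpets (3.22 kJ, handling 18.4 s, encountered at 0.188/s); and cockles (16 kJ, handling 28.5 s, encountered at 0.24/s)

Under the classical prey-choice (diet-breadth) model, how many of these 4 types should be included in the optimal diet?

1

E/h in descending order: winkles 2.35, cockles 0.561, limpets 0.175, dogwhelks 0.104 kJ/s. The optimal diet is the largest prefix of this list for which every included type satisfies E_i/h_i > R on the types above it.
Rate on top 1: 1.791. cockles: 0.561 < 1.791 → exclude; stop.
Optimal diet: winkles — 1 of 4 types.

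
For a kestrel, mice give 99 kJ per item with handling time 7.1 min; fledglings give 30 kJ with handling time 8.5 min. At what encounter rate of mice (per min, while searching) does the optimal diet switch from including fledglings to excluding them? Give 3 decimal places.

0.048 per min

Drop fledglings once their profitability E₂/h₂ falls below the rate achievable on mice alone: E₂/h₂ = λE₁/(1 + λh₁).
Solve for λ: λE₁h₂ = E₂(1 + λh₁) → λ(E₁h₂ − E₂h₁) = E₂ → λ = E₂/(E₁h₂ − E₂h₁).
λ = 30/(99×8.5 − 30×7.1) = 30/628.5 = 0.04773 per min.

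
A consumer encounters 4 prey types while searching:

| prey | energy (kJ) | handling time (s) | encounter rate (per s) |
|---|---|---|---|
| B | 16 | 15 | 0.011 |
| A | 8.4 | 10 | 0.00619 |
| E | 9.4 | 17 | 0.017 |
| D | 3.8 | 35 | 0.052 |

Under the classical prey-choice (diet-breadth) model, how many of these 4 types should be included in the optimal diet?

3

E/h in descending order: B 1.07, A 0.84, E 0.553, D 0.109 kJ/s. The optimal diet is the largest prefix of this list for which every included type satisfies E_i/h_i > R on the types above it.
Rate on top 1: 0.1511. A: 0.84 > 0.1511 → include.
Rate on top 2: 0.1858. E: 0.553 > 0.1858 → include.
Rate on top 3: 0.2558. D: 0.109 < 0.2558 → exclude; stop.
Optimal diet: B, A, E — 3 of 4 types.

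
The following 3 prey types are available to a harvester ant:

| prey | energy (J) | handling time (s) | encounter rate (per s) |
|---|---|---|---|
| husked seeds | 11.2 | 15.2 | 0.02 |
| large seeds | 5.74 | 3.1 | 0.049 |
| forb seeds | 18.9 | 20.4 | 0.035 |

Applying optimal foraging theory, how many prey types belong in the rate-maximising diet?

3

Profitabilities (E/h, J/s): large seeds 1.85, forb seeds 0.926, husked seeds 0.737. Add prey in this order while the next type's profitability exceeds the intake rate on those already taken.
Rate on top 1: 0.2442. forb seeds: 0.926 > 0.2442 → include.
Rate on top 2: 0.5053. husked seeds: 0.737 > 0.5053 → include.
Optimal diet: large seeds, forb seeds, husked seeds — 3 of 3 types.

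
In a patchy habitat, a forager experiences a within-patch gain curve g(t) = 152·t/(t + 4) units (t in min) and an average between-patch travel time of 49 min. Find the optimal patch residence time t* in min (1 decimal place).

14.0 min

By the marginal value theorem, leave when the instantaneous gain rate g'(t) equals the habitat-wide average g(t)/(T + t).
g'(t) = 152·4/(t + 4)². Setting 152·4/(t+4)² = 152t/[(t+4)(49+t)] gives 4(49+t) = t(t+4), so t² = 4×49 = 196.
t* = √196 = 14 min.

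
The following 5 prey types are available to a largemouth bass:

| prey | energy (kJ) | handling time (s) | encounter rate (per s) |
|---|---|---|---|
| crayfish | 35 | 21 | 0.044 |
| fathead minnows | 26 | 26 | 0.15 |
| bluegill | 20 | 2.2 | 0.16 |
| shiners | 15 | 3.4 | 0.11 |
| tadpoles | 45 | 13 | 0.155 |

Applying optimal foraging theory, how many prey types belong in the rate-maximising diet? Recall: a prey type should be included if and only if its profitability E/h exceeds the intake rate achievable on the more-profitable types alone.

3

E/h in descending order: bluegill 9.09, shiners 4.41, tadpoles 3.46, crayfish 1.67, fathead minnows 1 kJ/s. The optimal diet is the largest prefix of this list for which every included type satisfies E_i/h_i > R on the types above it.
Rate on top 1: 2.367. shiners: 4.41 > 2.367 → include.
Rate on top 2: 2.81. tadpoles: 3.46 > 2.81 → include.
Rate on top 3: 3.161. crayfish: 1.67 < 3.161 → exclude; stop.
Optimal diet: bluegill, shiners, tadpoles — 3 of 5 types.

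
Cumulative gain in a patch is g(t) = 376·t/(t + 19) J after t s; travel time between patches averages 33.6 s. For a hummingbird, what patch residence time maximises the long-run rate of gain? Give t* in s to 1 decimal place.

Optimal t* satisfies g'(t*) = g(t*)/(T + t*).
g'(t) = 376·19/(t + 19)². Setting 376·19/(t+19)² = 376t/[(t+19)(33.6+t)] gives 19(33.6+t) = t(t+19), so t² = 19×33.6 = 638.4.
t* = √638.4 = 25.27 s.

25.3 s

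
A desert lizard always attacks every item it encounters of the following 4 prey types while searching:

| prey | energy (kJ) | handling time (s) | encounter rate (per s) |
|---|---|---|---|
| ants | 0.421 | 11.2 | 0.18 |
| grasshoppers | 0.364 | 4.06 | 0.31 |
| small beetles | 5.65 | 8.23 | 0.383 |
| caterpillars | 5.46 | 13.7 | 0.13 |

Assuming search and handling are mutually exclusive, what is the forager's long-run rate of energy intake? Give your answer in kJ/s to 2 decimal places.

0.33 kJ/s

R = (0.18×0.421 + 0.31×0.364 + 0.383×5.65 + 0.13×5.46) / (1 + 0.18×11.2 + 0.31×4.06 + 0.383×8.23 + 0.13×13.7) = 3.062/9.208 = 0.3326 kJ/s.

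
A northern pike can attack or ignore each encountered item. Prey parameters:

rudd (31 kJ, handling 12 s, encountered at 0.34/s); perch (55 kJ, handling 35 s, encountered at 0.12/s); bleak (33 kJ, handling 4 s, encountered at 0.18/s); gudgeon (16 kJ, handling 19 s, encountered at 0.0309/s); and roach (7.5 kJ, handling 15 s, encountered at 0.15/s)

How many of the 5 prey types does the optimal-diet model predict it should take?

1

Profitabilities (E/h, kJ/s): bleak 8.25, rudd 2.58, perch 1.57, gudgeon 0.842, roach 0.5. Add prey in this order while the next type's profitability exceeds the intake rate on those already taken.
Rate on top 1: 3.453. rudd: 2.58 < 3.453 → exclude; stop.
Optimal diet: bleak — 1 of 5 types.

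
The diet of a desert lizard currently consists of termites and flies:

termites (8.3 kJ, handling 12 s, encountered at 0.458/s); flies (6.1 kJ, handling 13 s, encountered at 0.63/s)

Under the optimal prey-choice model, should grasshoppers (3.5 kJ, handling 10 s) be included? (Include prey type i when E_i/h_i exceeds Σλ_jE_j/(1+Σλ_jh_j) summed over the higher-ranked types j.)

On termites and flies alone, R = ΣλE/(1+Σλh) = 7.644/14.69 = 0.5205 kJ/s.
grasshoppers: E/h = 3.5/10 = 0.35 kJ/s.
0.35 < 0.5205, so adding grasshoppers would lower the average — exclude it.

No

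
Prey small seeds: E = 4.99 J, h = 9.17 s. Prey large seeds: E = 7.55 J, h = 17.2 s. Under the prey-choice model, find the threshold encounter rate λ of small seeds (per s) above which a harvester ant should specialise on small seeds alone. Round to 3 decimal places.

0.455 per s

The zero-one rule: include large seeds iff E₂/h₂ > λE₁/(1+λh₁). Equality gives the switch point.
λE₁h₂ = E₂ + λE₂h₁ ⇒ λ = E₂/(E₁h₂ − E₂h₁) = 7.55/(85.83 − 69.23) = 0.455 per s.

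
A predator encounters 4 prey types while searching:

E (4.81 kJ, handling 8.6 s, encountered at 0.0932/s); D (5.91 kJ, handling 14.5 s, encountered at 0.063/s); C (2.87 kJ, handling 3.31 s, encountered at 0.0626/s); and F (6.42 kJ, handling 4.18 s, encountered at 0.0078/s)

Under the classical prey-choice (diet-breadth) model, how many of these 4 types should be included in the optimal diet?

Rank by E/h (kJ/s): F 1.54, C 0.867, E 0.559, D 0.408. Include each in turn until the next type's E/h falls below the running intake rate.
Rate on top 1: 0.04849. C: 0.867 > 0.04849 → include.
Rate on top 2: 0.1853. E: 0.559 > 0.1853 → include.
Rate on top 3: 0.3322. D: 0.408 > 0.3322 → include.
Optimal diet: F, C, E, D — 4 of 4 types.

4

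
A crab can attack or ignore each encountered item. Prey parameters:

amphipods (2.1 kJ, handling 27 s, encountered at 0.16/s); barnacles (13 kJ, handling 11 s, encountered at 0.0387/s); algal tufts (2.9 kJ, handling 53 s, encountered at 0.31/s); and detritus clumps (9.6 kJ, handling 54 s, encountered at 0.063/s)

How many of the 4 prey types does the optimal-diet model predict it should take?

1

Rank by E/h (kJ/s): barnacles 1.18, detritus clumps 0.178, amphipods 0.0778, algal tufts 0.0547. Include each in turn until the next type's E/h falls below the running intake rate.
Rate on top 1: 0.3529. detritus clumps: 0.178 < 0.3529 → exclude; stop.
Optimal diet: barnacles — 1 of 4 types.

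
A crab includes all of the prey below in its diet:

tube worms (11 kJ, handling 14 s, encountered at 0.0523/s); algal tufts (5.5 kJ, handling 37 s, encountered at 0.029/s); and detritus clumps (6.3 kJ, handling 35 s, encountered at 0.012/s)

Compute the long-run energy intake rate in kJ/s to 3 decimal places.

0.251 kJ/s

R = (0.0523×11 + 0.029×5.5 + 0.012×6.3) / (1 + 0.0523×14 + 0.029×37 + 0.012×35) = 0.8104/3.225 = 0.2513 kJ/s.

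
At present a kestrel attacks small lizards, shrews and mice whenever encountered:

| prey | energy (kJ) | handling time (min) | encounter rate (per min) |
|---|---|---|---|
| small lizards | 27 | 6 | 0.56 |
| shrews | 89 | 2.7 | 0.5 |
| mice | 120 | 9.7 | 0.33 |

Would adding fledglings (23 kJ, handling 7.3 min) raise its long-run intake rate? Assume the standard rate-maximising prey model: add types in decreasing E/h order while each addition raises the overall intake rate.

No

Current rate: (0.56×27 + 0.5×89 + 0.33×120)/(1 + 0.56×6 + 0.5×2.7 + 0.33×9.7) = 11.13 kJ/min.
Profitability of fledglings: 23/7.3 = 3.151 kJ/min.
Since 3.151 < R, time spent handling fledglings is better spent searching.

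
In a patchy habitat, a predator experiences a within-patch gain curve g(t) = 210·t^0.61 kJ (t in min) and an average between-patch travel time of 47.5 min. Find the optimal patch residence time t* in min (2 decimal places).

Optimal t* satisfies g'(t*) = g(t*)/(T + t*).
g'(t) = 0.61·210·t^-0.39. Setting 0.61·210·t^-0.39 = 210·t^0.61/(47.5+t) gives 0.61(47.5+t) = t, so 0.39·t = 0.61×47.5.
t* = 0.61×47.5/0.39 = 74.29 min.

74.29 min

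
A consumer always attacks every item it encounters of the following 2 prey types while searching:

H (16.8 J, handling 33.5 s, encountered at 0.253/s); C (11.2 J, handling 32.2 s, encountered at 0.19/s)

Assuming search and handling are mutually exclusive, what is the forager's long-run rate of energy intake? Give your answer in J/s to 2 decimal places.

R = (0.253×16.8 + 0.19×11.2) / (1 + 0.253×33.5 + 0.19×32.2) = 6.378/15.59 = 0.409 J/s.

0.41 J/s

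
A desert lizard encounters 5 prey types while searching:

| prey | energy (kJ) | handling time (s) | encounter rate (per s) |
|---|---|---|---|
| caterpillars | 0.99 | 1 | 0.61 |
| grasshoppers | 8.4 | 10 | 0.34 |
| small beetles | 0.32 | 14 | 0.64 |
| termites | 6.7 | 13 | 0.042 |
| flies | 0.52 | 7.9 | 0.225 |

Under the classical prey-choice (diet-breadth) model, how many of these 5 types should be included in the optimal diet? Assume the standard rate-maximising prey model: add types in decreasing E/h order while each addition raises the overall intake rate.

2

E/h in descending order: caterpillars 0.99, grasshoppers 0.84, termites 0.515, flies 0.0658, small beetles 0.0229 kJ/s. The optimal diet is the largest prefix of this list for which every included type satisfies E_i/h_i > R on the types above it.
Rate on top 1: 0.3751. grasshoppers: 0.84 > 0.3751 → include.
Rate on top 2: 0.6906. termites: 0.515 < 0.6906 → exclude; stop.
Optimal diet: caterpillars, grasshoppers — 2 of 5 types.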